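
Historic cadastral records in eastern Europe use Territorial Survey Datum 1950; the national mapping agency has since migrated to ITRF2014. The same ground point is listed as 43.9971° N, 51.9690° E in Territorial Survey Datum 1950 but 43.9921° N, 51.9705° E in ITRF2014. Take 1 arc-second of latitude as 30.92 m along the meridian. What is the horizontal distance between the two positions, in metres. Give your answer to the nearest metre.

Δφ = 43.9921° − 43.9971° = -0.0050°; Δλ = 51.9705° − 51.9690° = +0.0015°.
1° of latitude = 3600 × 30.92 = 111312 m.
ΔN = Δφ × 111312 = -556.6 m; ΔE = Δλ × 111312 × cos(43.9971°) = +0.0015 × 111312 × 0.719375 = 120.1 m.
Distance = √(ΔE² + ΔN²) = √(120.1² + (-556.6)²) = 569.4 m.

569 m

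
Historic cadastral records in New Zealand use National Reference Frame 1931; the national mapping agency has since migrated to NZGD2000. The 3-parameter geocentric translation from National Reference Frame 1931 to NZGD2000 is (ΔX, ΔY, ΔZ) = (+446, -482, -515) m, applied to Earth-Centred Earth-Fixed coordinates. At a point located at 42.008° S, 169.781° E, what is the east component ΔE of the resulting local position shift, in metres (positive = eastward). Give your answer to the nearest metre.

ΔE = 395 m

At φ = -42.008°, λ = 169.781°: sin φ = -0.669234, cos φ = 0.743051, sin λ = 0.177411, cos λ = -0.984137.
ΔE = −sin λ·ΔX + cos λ·ΔY = −(0.177411)·(446) + (-0.984137)·(-482) = 395.23 m.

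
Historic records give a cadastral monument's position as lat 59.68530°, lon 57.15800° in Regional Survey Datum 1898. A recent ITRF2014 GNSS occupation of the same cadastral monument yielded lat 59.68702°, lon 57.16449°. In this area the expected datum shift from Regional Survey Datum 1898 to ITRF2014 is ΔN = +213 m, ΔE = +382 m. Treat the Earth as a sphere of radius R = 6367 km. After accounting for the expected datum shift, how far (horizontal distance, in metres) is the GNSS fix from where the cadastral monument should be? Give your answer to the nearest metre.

Observed coordinate differences: Δφ = +0.00172°, Δλ = +0.00649°.
Converting to metres (1° lat = 111125 m, cos φ = 0.504749): observed ΔN = 191.1 m, observed ΔE = 364.0 m.
Subtracting the expected shift leaves a residual of 191.1 − (213) = -21.9 m north and 364.0 − (382) = -18.0 m east.
Residual distance = √((-21.9)² + (-18.0)²) = 28.3 m.

28 m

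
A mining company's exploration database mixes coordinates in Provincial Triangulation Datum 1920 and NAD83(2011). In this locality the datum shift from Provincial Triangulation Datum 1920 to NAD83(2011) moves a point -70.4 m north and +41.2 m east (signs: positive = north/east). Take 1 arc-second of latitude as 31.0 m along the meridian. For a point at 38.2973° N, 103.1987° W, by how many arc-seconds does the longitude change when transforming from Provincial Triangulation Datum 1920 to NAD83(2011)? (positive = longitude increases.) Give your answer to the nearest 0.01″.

Δλ = 1.69″

At latitude 38.2973°, cos φ = 0.784806.
1″ of longitude at this latitude = 31.00 × cos φ = 24.3290 m, so Δλ = 41.2 / 24.3290 = 1.693″.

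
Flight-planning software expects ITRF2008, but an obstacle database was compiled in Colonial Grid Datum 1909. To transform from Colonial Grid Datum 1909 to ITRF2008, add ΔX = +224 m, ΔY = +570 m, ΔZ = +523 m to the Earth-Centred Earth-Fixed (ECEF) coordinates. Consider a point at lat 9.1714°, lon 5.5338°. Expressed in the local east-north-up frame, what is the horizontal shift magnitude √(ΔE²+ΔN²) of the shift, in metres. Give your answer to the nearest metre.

722 m

The local east axis at (φ, λ) is (−sin λ, cos λ, 0), so ΔE = −sin(5.5338°)·224 + cos(5.5338°)·570 = 545.74 m.
The local north axis is (−sin φ cos λ, −sin φ sin λ, cos φ), giving ΔN = -35.537 − 8.761 + 516.314 = 472.02 m.
Horizontal magnitude = √(ΔE² + ΔN²) = √(545.74² + 472.02²) = 721.55 m.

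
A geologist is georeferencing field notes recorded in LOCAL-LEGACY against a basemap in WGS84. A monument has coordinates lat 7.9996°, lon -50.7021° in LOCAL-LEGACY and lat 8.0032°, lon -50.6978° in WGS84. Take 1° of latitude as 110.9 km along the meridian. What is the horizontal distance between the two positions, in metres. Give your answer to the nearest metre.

Δφ = 8.0032° − 7.9996° = +0.0036°; Δλ = -50.6978° − -50.7021° = +0.0043°.
ΔN = Δφ × 110900 = 399.2 m; ΔE = Δλ × 110900 × cos(7.9996°) = +0.0043 × 110900 × 0.990269 = 472.2 m.
Distance = √(ΔE² + ΔN²) = √(472.2² + 399.2²) = 618.4 m.

618 m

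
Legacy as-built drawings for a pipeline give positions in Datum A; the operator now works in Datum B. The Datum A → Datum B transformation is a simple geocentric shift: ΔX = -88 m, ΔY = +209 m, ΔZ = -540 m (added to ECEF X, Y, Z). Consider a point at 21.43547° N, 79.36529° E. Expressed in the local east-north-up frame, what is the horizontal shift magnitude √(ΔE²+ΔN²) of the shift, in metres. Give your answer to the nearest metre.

The local east axis at (φ, λ) is (−sin λ, cos λ, 0), so ΔE = −sin(79.36529°)·(-88) + cos(79.36529°)·209 = 125.06 m.
The local north axis is (−sin φ cos λ, −sin φ sin λ, cos φ), giving ΔN = 5.935 − 75.068 − 502.648 = -571.78 m.
Horizontal magnitude = √(ΔE² + ΔN²) = √(125.06² + (-571.78)²) = 585.30 m.

585 m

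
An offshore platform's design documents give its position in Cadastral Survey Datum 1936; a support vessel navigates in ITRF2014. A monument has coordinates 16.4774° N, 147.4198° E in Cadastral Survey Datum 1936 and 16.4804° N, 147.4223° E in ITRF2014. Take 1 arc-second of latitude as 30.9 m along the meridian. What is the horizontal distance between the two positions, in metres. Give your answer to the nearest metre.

427 m

Δφ = 16.4804° − 16.4774° = +0.0030°; Δλ = 147.4223° − 147.4198° = +0.0025°.
1° of latitude = 3600 × 30.90 = 111240 m.
ΔN = Δφ × 111240 = 333.7 m; ΔE = Δλ × 111240 × cos(16.4774°) = +0.0025 × 111240 × 0.958932 = 266.7 m.
Distance = √(ΔE² + ΔN²) = √(266.7² + 333.7²) = 427.2 m.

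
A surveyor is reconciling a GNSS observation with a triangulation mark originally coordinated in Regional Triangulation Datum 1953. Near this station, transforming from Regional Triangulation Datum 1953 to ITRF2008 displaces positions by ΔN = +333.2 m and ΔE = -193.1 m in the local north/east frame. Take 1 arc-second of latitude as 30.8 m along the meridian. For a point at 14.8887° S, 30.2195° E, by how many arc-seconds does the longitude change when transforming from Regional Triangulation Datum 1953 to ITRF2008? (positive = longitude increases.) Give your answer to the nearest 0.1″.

At latitude -14.8887°, cos φ = 0.966427.
1″ of longitude at this latitude = 30.80 × cos φ = 29.7659 m, so Δλ = -193.1 / 29.7659 = -6.487″.

Δλ = -6.5″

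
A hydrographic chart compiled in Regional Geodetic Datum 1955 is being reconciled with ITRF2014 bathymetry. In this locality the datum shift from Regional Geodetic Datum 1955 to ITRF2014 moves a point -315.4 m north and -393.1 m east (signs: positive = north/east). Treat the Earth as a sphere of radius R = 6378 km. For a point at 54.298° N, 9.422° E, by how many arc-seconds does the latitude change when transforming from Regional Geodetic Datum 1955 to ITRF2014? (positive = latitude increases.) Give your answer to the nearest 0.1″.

Δφ = -10.2″

On a sphere of radius R, 1 rad of latitude = R, so Δφ = ΔN / R = -315.4 / 6378000 = -4.9451e-05 rad = -10.200″.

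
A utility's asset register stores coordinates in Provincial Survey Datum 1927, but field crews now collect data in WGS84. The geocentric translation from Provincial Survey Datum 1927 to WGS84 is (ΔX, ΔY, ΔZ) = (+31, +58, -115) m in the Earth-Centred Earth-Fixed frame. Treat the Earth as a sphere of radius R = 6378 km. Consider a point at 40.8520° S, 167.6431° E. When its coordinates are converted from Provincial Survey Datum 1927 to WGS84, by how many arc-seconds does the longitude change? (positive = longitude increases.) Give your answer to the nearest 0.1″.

Δλ = -2.7″

sin φ = -0.654107, cos φ = 0.756402, sin λ = 0.214001, cos λ = -0.976834.
East component: ΔE = −sin λ·ΔX + cos λ·ΔY = −(0.214001)(31) + (-0.976834)(58) = -63.29 m.
1° of latitude spans πR/180 = 111317 m; at latitude φ, 1° of longitude spans that × cos φ = 84200.4 m, so Δλ = -63.29 / 84200.4 × 3600 = -2.706″.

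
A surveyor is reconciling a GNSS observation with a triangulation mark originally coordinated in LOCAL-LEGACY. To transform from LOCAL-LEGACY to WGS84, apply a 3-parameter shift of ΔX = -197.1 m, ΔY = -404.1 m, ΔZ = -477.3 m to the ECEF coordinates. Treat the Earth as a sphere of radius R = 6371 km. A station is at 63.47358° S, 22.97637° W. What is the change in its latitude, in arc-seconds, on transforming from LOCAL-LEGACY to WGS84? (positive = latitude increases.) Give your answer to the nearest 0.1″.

sin φ = -0.894729, cos φ = 0.446610, sin λ = -0.390351, cos λ = 0.920666.
North component: ΔN = −sin φ cos λ·ΔX − sin φ sin λ·ΔY + cos φ·ΔZ = −(-0.894729)(0.920666)(-197.1) − (-0.894729)(-0.390351)(-404.1) + (0.446610)(-477.3) = -234.39 m.
1° of latitude spans πR/180 = 111195 m, so Δφ = -234.39 / 111195 × 3600 = -7.589″.

Δφ = -7.6″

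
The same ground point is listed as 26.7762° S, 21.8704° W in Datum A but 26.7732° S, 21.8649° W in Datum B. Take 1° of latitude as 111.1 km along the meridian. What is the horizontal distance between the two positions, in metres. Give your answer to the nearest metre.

Δφ = -26.7732° − -26.7762° = +0.0030°; Δλ = -21.8649° − -21.8704° = +0.0055°.
ΔN = Δφ × 111100 = 333.3 m; ΔE = Δλ × 111100 × cos(-26.7762°) = +0.0055 × 111100 × 0.892773 = 545.5 m.
Distance = √(ΔE² + ΔN²) = √(545.5² + 333.3²) = 639.3 m.

639 m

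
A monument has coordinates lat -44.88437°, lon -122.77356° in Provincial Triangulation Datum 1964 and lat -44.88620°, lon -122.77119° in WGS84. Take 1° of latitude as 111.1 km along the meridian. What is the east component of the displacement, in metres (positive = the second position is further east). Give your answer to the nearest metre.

Δφ = -44.88620° − -44.88437° = -0.00183°; Δλ = -122.77119° − -122.77356° = +0.00237°.
ΔN = Δφ × 111100 = -203.3 m; ΔE = Δλ × 111100 × cos(-44.88437°) = +0.00237 × 111100 × 0.708532 = 186.6 m.

ΔE = 187 m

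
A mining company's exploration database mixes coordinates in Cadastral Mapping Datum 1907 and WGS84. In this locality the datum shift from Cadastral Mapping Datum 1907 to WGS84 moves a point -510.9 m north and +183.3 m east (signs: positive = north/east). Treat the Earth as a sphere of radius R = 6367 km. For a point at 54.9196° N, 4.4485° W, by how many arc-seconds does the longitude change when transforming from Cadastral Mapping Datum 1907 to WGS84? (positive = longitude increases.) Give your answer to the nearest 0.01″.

At latitude 54.9196°, cos φ = 0.574725.
One radian of longitude at latitude φ spans R cos φ, so Δλ = ΔE / (R cos φ) = 183.3 / (6367000 × 0.574725) = 5.0092e-05 rad = 10.332″.

Δλ = 10.33″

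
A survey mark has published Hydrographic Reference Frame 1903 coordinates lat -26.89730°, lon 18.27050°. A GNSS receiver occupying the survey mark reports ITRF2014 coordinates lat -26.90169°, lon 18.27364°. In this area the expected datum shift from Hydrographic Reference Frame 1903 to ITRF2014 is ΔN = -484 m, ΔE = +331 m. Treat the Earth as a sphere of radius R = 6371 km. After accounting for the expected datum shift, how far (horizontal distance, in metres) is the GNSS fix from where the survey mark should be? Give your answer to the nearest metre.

Observed coordinate differences: Δφ = -0.00439°, Δλ = +0.00314°.
Converting to metres (1° lat = 111195 m, cos φ = 0.891819): observed ΔN = -488.1 m, observed ΔE = 311.4 m.
Subtracting the expected shift leaves a residual of -488.1 − (-484) = -4.1 m north and 311.4 − (331) = -19.6 m east.
Residual distance = √((-4.1)² + (-19.6)²) = 20.1 m.

20 m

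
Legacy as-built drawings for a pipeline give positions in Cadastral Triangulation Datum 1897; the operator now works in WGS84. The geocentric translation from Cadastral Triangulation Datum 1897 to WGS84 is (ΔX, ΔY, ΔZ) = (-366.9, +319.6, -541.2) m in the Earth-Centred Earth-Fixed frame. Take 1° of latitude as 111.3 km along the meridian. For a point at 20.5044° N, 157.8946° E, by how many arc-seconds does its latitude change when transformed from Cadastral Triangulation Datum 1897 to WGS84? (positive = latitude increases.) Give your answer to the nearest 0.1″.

Δφ = -21.6″

sin φ = 0.350279, cos φ = 0.936645, sin λ = 0.376312, cos λ = -0.926493.
North component: ΔN = −sin φ cos λ·ΔX − sin φ sin λ·ΔY + cos φ·ΔZ = −(0.350279)(-0.926493)(-366.9) − (0.350279)(0.376312)(319.6) + (0.936645)(-541.2) = -668.11 m.
1° of latitude spans 111300 m, so Δφ = -668.11 / 111300 × 3600 = -21.610″.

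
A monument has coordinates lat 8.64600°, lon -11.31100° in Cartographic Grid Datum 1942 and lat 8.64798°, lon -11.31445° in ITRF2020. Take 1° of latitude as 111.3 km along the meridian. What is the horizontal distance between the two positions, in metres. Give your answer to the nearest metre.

Δφ = 8.64798° − 8.64600° = +0.00198°; Δλ = -11.31445° − -11.31100° = -0.00345°.
ΔN = Δφ × 111300 = 220.4 m; ΔE = Δλ × 111300 × cos(8.64600°) = -0.00345 × 111300 × 0.988636 = -379.6 m.
Distance = √(ΔE² + ΔN²) = √((-379.6)² + 220.4²) = 439.0 m.

439 m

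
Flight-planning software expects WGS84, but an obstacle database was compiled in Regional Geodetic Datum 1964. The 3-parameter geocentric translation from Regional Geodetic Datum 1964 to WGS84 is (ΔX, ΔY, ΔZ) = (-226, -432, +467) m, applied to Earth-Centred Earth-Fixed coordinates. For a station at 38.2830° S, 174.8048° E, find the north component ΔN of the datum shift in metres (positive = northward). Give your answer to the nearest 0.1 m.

ΔN = 481.8 m

The local north axis is (−sin φ cos λ, −sin φ sin λ, cos φ), giving ΔN = 139.442 − 24.235 + 366.576 = 481.78 m.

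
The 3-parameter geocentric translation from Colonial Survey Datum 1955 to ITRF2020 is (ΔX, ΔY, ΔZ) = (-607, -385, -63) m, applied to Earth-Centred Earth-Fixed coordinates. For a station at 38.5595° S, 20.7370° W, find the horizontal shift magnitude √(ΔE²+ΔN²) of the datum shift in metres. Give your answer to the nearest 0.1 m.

657.1 m

At φ = -38.5595°, λ = -20.7370°: sin φ = -0.623327, cos φ = 0.781961, sin λ = -0.354079, cos λ = 0.935216.
ΔE = −sin λ·ΔX + cos λ·ΔY = −(-0.354079)·(-607) + (0.935216)·(-385) = -574.98 m.
ΔN = −sin φ cos λ·ΔX − sin φ sin λ·ΔY + cos φ·ΔZ = −(-0.623327)(0.935216)(-607) − (-0.623327)(-0.354079)(-385) + (0.781961)(-63) = -318.14 m.
Horizontal magnitude = √(ΔE² + ΔN²) = √((-574.98)² + (-318.14)²) = 657.13 m.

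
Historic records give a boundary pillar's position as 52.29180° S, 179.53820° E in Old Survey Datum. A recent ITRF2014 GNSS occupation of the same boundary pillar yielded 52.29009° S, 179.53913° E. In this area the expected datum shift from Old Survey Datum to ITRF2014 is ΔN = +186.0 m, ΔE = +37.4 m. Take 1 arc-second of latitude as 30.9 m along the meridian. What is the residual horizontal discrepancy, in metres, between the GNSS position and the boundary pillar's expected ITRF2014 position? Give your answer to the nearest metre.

Observed coordinate differences: Δφ = +0.00171°, Δλ = +0.00093°.
Converting to metres (1° lat = 111240 m, cos φ = 0.611640): observed ΔN = 190.2 m, observed ΔE = 63.3 m.
Subtracting the expected shift leaves a residual of 190.2 − (186.0) = 4.2 m north and 63.3 − (37.4) = 25.9 m east.
Residual distance = √(4.2² + 25.9²) = 26.2 m.

26 m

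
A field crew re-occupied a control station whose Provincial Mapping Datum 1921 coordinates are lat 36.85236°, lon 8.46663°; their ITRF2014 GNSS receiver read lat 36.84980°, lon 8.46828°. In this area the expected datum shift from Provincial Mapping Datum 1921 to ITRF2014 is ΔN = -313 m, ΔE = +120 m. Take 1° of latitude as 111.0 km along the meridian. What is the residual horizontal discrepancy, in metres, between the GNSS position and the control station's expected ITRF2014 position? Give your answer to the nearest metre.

Observed coordinate differences: Δφ = -0.00256°, Δλ = +0.00165°.
Converting to metres (1° lat = 111000 m, cos φ = 0.800184): observed ΔN = -284.2 m, observed ΔE = 146.6 m.
Subtracting the expected shift leaves a residual of -284.2 − (-313) = 28.8 m north and 146.6 − (120) = 26.6 m east.
Residual distance = √(28.8² + 26.6²) = 39.2 m.

39 m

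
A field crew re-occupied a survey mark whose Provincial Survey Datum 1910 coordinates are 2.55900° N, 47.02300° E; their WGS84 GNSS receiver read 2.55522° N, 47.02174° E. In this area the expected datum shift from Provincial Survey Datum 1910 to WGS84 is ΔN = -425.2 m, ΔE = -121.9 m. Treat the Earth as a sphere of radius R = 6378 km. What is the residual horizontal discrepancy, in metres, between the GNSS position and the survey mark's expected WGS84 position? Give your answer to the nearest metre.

19 m

Observed coordinate differences: Δφ = -0.00378°, Δλ = -0.00126°.
Converting to metres (1° lat = 111317 m, cos φ = 0.999003): observed ΔN = -420.8 m, observed ΔE = -140.1 m.
Subtracting the expected shift leaves a residual of -420.8 − (-425.2) = 4.4 m north and -140.1 − (-121.9) = -18.2 m east.
Residual distance = √(4.4² + (-18.2)²) = 18.7 m.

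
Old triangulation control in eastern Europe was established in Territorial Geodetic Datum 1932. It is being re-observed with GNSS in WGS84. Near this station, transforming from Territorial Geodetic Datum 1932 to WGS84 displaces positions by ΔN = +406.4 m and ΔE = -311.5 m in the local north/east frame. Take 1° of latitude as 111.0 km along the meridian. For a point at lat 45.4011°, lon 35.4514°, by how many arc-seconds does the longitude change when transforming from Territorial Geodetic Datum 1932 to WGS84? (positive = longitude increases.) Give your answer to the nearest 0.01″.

At latitude 45.4011°, cos φ = 0.702139.
1° of longitude at this latitude = 111.0 × cos φ = 77.94 km, so Δλ = -311.5 / 77937.5 = -0.0039968° = -14.388″.

Δλ = -14.39″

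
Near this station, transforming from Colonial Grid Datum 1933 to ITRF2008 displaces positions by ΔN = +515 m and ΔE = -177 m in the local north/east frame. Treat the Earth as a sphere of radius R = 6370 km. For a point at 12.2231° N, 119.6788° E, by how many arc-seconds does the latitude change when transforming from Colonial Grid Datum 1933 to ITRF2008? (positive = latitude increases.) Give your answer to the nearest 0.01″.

On a sphere of radius R, 1 rad of latitude = R, so Δφ = ΔN / R = 515.0 / 6370000 = 8.0848e-05 rad = 16.676″.

Δφ = 16.68″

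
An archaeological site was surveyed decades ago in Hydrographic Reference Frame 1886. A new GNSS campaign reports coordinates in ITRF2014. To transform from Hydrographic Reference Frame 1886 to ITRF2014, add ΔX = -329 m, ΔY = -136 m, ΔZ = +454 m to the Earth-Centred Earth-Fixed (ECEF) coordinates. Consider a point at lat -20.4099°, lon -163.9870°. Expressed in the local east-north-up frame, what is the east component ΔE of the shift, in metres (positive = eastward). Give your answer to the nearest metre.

ΔE = 40 m

The local east axis at (φ, λ) is (−sin λ, cos λ, 0), so ΔE = −sin(-163.9870°)·(-329) + cos(-163.9870°)·(-136) = 39.97 m.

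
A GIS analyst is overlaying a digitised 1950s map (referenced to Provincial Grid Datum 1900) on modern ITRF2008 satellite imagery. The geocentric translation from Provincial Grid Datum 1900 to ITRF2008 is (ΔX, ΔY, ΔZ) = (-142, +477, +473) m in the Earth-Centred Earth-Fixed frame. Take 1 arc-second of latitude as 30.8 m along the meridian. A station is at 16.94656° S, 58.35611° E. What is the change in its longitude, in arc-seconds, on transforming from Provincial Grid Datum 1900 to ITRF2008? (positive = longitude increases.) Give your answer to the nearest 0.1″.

sin φ = -0.291480, cos φ = 0.956577, sin λ = 0.851325, cos λ = 0.524638.
East component: ΔE = −sin λ·ΔX + cos λ·ΔY = −(0.851325)(-142) + (0.524638)(477) = 371.14 m.
1° of latitude spans 3600 × 30.80 = 110880 m; at latitude φ, 1° of longitude spans that × cos φ = 106065.3 m, so Δλ = 371.14 / 106065.3 × 3600 = 12.597″.

Δλ = 12.6″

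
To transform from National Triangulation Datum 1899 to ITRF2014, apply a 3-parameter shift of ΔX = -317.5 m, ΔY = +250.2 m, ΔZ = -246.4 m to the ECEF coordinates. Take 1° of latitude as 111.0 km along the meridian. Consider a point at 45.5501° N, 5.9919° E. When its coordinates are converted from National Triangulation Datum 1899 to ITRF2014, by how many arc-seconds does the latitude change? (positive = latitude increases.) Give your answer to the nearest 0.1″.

Δφ = 1.1″

sin φ = 0.713863, cos φ = 0.700285, sin λ = 0.104388, cos λ = 0.994537.
North component: ΔN = −sin φ cos λ·ΔX − sin φ sin λ·ΔY + cos φ·ΔZ = −(0.713863)(0.994537)(-317.5) − (0.713863)(0.104388)(250.2) + (0.700285)(-246.4) = 34.22 m.
1° of latitude spans 111000 m, so Δφ = 34.22 / 111000 × 3600 = 1.110″.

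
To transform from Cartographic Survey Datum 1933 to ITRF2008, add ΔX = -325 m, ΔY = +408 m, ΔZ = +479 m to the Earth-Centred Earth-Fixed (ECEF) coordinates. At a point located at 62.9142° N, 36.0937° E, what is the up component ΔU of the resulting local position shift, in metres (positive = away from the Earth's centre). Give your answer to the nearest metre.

At φ = 62.9142°, λ = 36.0937°: sin φ = 0.890326, cos φ = 0.455324, sin λ = 0.589108, cos λ = 0.808055.
ΔU = cos φ cos λ·ΔX + cos φ sin λ·ΔY + sin φ·ΔZ = (0.455324)(0.808055)(-325) + (0.455324)(0.589108)(408) + (0.890326)(479) = 416.33 m.

ΔU = 416 m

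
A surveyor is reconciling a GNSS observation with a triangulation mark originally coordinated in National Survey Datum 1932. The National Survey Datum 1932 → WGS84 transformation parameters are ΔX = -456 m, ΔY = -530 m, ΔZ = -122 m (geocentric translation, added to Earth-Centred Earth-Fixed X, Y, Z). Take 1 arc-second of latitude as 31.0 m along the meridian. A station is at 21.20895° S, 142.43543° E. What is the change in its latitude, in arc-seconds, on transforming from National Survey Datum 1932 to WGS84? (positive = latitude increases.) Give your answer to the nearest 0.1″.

sin φ = -0.361770, cos φ = 0.932267, sin λ = 0.609655, cos λ = -0.792667.
North component: ΔN = −sin φ cos λ·ΔX − sin φ sin λ·ΔY + cos φ·ΔZ = −(-0.361770)(-0.792667)(-456) − (-0.361770)(0.609655)(-530) + (0.932267)(-122) = -99.87 m.
1° of latitude spans 3600 × 31.00 = 111600 m, so Δφ = -99.87 / 111600 × 3600 = -3.222″.

Δφ = -3.2″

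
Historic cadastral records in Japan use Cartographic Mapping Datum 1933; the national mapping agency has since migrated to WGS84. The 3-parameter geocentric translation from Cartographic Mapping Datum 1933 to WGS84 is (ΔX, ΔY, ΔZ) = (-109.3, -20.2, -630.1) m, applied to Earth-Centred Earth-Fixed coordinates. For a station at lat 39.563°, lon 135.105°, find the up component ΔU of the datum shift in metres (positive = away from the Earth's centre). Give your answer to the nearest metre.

At φ = 39.563°, λ = 135.105°: sin φ = 0.636926, cos φ = 0.770925, sin λ = 0.705810, cos λ = -0.708401.
ΔU = cos φ cos λ·ΔX + cos φ sin λ·ΔY + sin φ·ΔZ = (0.770925)(-0.708401)(-109.3) + (0.770925)(0.705810)(-20.2) + (0.636926)(-630.1) = -352.63 m.

ΔU = -353 m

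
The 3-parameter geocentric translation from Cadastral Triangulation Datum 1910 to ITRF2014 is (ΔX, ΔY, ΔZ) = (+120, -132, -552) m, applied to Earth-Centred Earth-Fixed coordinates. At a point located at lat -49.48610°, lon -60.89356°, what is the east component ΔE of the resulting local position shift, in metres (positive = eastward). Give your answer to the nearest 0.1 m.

ΔE = 40.6 m

The local east axis at (φ, λ) is (−sin λ, cos λ, 0), so ΔE = −sin(-60.89356°)·120 + cos(-60.89356°)·(-132) = 40.64 m.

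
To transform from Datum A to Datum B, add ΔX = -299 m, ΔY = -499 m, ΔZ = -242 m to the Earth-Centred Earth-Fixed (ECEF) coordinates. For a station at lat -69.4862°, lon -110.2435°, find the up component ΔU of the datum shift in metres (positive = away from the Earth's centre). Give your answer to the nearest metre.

The local up (radial) axis is (cos φ cos λ, cos φ sin λ, sin φ), giving ΔU = 36.255 + 164.065 + 226.654 = 426.97 m.

ΔU = 427 m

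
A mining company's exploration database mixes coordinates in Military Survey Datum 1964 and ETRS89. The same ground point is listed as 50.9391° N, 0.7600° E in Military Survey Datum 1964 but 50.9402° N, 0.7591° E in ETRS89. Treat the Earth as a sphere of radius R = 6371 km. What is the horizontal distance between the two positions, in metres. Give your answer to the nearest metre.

Δφ = 50.9402° − 50.9391° = +0.0011°; Δλ = 0.7591° − 0.7600° = -0.0009°.
1° along a meridian = πR/180 = 111195 m.
ΔN = Δφ × 111195 = 122.3 m; ΔE = Δλ × 111195 × cos(50.9391°) = -0.0009 × 111195 × 0.630146 = -63.1 m.
Distance = √(ΔE² + ΔN²) = √((-63.1)² + 122.3²) = 137.6 m.

138 m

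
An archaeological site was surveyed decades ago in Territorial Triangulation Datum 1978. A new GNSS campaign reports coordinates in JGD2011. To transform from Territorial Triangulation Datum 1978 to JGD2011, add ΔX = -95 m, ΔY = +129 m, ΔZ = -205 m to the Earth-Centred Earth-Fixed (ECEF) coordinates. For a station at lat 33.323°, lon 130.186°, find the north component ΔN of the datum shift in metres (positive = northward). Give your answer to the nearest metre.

ΔN = -259 m

The local north axis is (−sin φ cos λ, −sin φ sin λ, cos φ), giving ΔN = -33.676 − 54.139 − 171.295 = -259.11 m.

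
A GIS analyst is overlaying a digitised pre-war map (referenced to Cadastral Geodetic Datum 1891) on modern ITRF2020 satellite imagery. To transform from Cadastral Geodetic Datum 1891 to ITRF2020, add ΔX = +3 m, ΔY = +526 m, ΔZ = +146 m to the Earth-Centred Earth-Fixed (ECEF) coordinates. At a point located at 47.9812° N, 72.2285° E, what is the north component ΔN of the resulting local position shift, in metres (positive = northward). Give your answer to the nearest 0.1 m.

ΔN = -275.1 m

At φ = 47.9812°, λ = 72.2285°: sin φ = 0.742925, cos φ = 0.669374, sin λ = 0.952281, cos λ = 0.305222.
ΔN = −sin φ cos λ·ΔX − sin φ sin λ·ΔY + cos φ·ΔZ = −(0.742925)(0.305222)(3) − (0.742925)(0.952281)(526) + (0.669374)(146) = -275.08 m.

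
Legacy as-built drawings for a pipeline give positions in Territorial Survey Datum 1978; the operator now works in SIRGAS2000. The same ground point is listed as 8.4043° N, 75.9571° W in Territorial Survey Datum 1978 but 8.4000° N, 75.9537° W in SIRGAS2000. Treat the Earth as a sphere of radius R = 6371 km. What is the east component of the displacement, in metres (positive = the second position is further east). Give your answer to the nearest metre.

ΔE = 374 m

Δφ = 8.4000° − 8.4043° = -0.0043°; Δλ = -75.9537° − -75.9571° = +0.0034°.
1° along a meridian = πR/180 = 111195 m.
ΔN = Δφ × 111195 = -478.1 m; ΔE = Δλ × 111195 × cos(8.4043°) = +0.0034 × 111195 × 0.989261 = 374.0 m.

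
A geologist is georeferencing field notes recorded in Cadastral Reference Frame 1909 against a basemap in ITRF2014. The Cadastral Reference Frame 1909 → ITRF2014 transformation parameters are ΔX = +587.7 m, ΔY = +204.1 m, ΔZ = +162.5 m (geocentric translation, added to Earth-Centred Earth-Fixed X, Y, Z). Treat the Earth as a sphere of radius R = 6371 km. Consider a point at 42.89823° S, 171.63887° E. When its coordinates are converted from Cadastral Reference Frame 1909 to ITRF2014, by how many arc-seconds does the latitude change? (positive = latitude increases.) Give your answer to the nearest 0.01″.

Δφ = -8.31″

sin φ = -0.680698, cos φ = 0.732564, sin λ = 0.145412, cos λ = -0.989371.
North component: ΔN = −sin φ cos λ·ΔX − sin φ sin λ·ΔY + cos φ·ΔZ = −(-0.680698)(-0.989371)(587.7) − (-0.680698)(0.145412)(204.1) + (0.732564)(162.5) = -256.55 m.
1° of latitude spans πR/180 = 111195 m, so Δφ = -256.55 / 111195 × 3600 = -8.306″.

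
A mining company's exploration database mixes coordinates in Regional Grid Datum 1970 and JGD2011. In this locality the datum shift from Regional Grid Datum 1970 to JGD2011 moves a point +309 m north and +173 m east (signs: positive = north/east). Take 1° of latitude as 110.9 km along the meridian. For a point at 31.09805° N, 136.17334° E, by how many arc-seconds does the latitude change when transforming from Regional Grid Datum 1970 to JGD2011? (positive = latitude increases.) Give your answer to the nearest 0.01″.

Δφ = 10.03″

1° of latitude = 110.9 km, so Δφ = 309.0 / 110900 = 0.0027863° = 10.031″.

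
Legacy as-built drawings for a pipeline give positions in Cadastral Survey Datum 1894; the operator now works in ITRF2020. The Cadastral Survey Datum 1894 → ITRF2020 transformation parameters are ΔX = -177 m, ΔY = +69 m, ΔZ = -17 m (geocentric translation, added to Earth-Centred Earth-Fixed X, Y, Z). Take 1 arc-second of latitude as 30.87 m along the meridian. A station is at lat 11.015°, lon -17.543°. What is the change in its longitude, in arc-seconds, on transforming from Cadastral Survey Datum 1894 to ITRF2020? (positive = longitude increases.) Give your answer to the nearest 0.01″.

Δλ = 0.41″

sin φ = 0.191066, cos φ = 0.981577, sin λ = -0.301421, cos λ = 0.953491.
East component: ΔE = −sin λ·ΔX + cos λ·ΔY = −(-0.301421)(-177) + (0.953491)(69) = 12.44 m.
1° of latitude spans 3600 × 30.87 = 111132 m; at latitude φ, 1° of longitude spans that × cos φ = 109084.6 m, so Δλ = 12.44 / 109084.6 × 3600 = 0.411″.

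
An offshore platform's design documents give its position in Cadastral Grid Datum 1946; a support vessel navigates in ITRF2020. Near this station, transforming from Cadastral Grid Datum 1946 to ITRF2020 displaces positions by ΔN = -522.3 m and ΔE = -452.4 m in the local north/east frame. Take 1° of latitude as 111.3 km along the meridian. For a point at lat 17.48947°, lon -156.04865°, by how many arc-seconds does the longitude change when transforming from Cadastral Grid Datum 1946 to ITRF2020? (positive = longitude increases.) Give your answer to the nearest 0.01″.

At latitude 17.48947°, cos φ = 0.953772.
1° of longitude at this latitude = 111.3 × cos φ = 106.15 km, so Δλ = -452.4 / 106154.8 = -0.0042617° = -15.342″.

Δλ = -15.34″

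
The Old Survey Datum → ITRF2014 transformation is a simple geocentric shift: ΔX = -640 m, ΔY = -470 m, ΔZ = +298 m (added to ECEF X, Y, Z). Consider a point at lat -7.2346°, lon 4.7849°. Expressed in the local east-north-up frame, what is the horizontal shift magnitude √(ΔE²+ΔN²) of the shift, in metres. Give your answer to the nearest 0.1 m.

465.3 m

At φ = -7.2346°, λ = 4.7849°: sin φ = -0.125932, cos φ = 0.992039, sin λ = 0.083415, cos λ = 0.996515.
ΔE = −sin λ·ΔX + cos λ·ΔY = −(0.083415)·(-640) + (0.996515)·(-470) = -414.98 m.
ΔN = −sin φ cos λ·ΔX − sin φ sin λ·ΔY + cos φ·ΔZ = −(-0.125932)(0.996515)(-640) − (-0.125932)(0.083415)(-470) + (0.992039)(298) = 210.37 m.
Horizontal magnitude = √(ΔE² + ΔN²) = √((-414.98)² + 210.37²) = 465.26 m.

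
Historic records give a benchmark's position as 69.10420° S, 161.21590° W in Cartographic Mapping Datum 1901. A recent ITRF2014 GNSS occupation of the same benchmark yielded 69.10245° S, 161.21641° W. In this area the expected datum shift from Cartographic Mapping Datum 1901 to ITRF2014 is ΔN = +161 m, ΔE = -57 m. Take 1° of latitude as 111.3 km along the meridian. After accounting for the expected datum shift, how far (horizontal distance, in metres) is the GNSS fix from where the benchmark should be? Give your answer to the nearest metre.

50 m

Observed coordinate differences: Δφ = +0.00175°, Δλ = -0.00051°.
Converting to metres (1° lat = 111300 m, cos φ = 0.356670): observed ΔN = 194.8 m, observed ΔE = -20.2 m.
Subtracting the expected shift leaves a residual of 194.8 − (161) = 33.8 m north and -20.2 − (-57) = 36.8 m east.
Residual distance = √(33.8² + 36.8²) = 49.9 m.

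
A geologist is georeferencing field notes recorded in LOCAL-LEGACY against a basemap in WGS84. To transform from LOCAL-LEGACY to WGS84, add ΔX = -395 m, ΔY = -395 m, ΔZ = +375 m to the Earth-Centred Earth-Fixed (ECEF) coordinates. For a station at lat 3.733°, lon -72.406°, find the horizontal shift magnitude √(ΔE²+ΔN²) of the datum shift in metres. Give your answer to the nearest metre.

At φ = 3.733°, λ = -72.406°: sin φ = 0.065107, cos φ = 0.997878, sin λ = -0.953222, cos λ = 0.302270.
ΔE = −sin λ·ΔX + cos λ·ΔY = −(-0.953222)·(-395) + (0.302270)·(-395) = -495.92 m.
ΔN = −sin φ cos λ·ΔX − sin φ sin λ·ΔY + cos φ·ΔZ = −(0.065107)(0.302270)(-395) − (0.065107)(-0.953222)(-395) + (0.997878)(375) = 357.46 m.
Horizontal magnitude = √(ΔE² + ΔN²) = √((-495.92)² + 357.46²) = 611.32 m.

611 m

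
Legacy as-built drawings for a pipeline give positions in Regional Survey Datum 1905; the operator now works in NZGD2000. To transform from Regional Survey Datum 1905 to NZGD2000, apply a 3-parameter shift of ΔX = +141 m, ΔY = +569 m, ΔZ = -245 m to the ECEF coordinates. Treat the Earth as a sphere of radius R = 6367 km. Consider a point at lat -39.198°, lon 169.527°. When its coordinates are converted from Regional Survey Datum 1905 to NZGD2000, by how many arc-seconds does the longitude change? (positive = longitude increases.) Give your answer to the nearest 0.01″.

Δλ = -24.46″

sin φ = -0.632002, cos φ = 0.774967, sin λ = 0.181772, cos λ = -0.983341.
East component: ΔE = −sin λ·ΔX + cos λ·ΔY = −(0.181772)(141) + (-0.983341)(569) = -585.15 m.
1° of latitude spans πR/180 = 111125 m; at latitude φ, 1° of longitude spans that × cos φ = 86118.2 m, so Δλ = -585.15 / 86118.2 × 3600 = -24.461″.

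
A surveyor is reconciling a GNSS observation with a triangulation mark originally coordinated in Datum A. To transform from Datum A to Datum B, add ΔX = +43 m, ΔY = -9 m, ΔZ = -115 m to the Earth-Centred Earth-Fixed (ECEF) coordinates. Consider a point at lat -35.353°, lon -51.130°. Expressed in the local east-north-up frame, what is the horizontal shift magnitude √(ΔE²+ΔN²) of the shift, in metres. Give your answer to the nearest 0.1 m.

79.2 m

At φ = -35.353°, λ = -51.130°: sin φ = -0.578612, cos φ = 0.815603, sin λ = -0.778572, cos λ = 0.627555.
ΔE = −sin λ·ΔX + cos λ·ΔY = −(-0.778572)·(43) + (0.627555)·(-9) = 27.83 m.
ΔN = −sin φ cos λ·ΔX − sin φ sin λ·ΔY + cos φ·ΔZ = −(-0.578612)(0.627555)(43) − (-0.578612)(-0.778572)(-9) + (0.815603)(-115) = -74.13 m.
Horizontal magnitude = √(ΔE² + ΔN²) = √(27.83² + (-74.13)²) = 79.18 m.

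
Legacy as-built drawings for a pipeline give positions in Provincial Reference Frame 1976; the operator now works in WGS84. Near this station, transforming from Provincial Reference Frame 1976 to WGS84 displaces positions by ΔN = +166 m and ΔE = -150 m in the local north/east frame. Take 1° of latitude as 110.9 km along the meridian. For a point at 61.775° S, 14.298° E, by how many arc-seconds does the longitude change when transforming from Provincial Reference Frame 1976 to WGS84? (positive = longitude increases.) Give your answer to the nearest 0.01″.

Δλ = -10.30″

At latitude -61.775°, cos φ = 0.472935.
1° of longitude at this latitude = 110.9 × cos φ = 52.45 km, so Δλ = -150.0 / 52448.5 = -0.0028599° = -10.296″.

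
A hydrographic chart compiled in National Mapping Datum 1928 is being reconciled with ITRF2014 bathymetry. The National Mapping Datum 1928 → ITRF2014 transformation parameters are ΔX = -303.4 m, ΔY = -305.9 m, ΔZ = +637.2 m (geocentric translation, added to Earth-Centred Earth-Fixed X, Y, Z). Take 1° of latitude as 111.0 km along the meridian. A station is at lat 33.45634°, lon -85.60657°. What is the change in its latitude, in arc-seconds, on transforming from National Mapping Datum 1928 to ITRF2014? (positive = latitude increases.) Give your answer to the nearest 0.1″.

sin φ = 0.551301, cos φ = 0.834306, sin λ = -0.997062, cos λ = 0.076605.
North component: ΔN = −sin φ cos λ·ΔX − sin φ sin λ·ΔY + cos φ·ΔZ = −(0.551301)(0.076605)(-303.4) − (0.551301)(-0.997062)(-305.9) + (0.834306)(637.2) = 376.29 m.
1° of latitude spans 111000 m, so Δφ = 376.29 / 111000 × 3600 = 12.204″.

Δφ = 12.2″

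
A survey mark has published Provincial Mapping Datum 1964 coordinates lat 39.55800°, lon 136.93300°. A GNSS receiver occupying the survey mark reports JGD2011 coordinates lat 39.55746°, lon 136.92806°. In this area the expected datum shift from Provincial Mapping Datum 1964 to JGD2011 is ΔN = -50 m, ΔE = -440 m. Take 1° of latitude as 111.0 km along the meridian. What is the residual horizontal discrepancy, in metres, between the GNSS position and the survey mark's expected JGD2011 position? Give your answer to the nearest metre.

20 m

Observed coordinate differences: Δφ = -0.00054°, Δλ = -0.00494°.
Converting to metres (1° lat = 111000 m, cos φ = 0.770980): observed ΔN = -59.9 m, observed ΔE = -422.8 m.
Subtracting the expected shift leaves a residual of -59.9 − (-50) = -9.9 m north and -422.8 − (-440) = 17.2 m east.
Residual distance = √((-9.9)² + 17.2²) = 19.9 m.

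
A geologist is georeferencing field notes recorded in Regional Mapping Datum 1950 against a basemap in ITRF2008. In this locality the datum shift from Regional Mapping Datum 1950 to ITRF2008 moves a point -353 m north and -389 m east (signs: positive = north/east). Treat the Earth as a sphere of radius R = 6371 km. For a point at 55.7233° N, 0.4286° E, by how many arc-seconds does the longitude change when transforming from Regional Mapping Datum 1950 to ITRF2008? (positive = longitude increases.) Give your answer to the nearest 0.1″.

Δλ = -22.4″

At latitude 55.7233°, cos φ = 0.563190.
One radian of longitude at latitude φ spans R cos φ, so Δλ = ΔE / (R cos φ) = -389.0 / (6371000 × 0.563190) = -1.0841e-04 rad = -22.362″.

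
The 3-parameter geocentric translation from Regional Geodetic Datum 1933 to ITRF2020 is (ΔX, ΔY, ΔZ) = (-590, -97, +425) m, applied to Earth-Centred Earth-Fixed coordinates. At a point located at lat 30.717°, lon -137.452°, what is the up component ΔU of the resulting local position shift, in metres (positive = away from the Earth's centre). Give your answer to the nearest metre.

At φ = 30.717°, λ = -137.452°: sin φ = 0.510798, cos φ = 0.859701, sin λ = -0.676208, cos λ = -0.736711.
ΔU = cos φ cos λ·ΔX + cos φ sin λ·ΔY + sin φ·ΔZ = (0.859701)(-0.736711)(-590) + (0.859701)(-0.676208)(-97) + (0.510798)(425) = 647.16 m.

ΔU = 647 m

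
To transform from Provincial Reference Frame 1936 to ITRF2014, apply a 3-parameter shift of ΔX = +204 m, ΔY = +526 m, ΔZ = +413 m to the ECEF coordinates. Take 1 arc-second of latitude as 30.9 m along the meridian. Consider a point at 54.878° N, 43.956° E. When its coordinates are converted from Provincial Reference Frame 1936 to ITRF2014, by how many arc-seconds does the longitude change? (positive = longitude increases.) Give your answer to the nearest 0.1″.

sin φ = 0.817929, cos φ = 0.575319, sin λ = 0.694106, cos λ = 0.719873.
East component: ΔE = −sin λ·ΔX + cos λ·ΔY = −(0.694106)(204) + (0.719873)(526) = 237.06 m.
1° of latitude spans 3600 × 30.90 = 111240 m; at latitude φ, 1° of longitude spans that × cos φ = 63998.5 m, so Δλ = 237.06 / 63998.5 × 3600 = 13.335″.

Δλ = 13.3″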